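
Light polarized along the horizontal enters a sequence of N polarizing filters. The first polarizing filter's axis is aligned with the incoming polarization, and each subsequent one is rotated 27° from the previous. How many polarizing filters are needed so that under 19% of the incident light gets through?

N = 9

First polarizer is aligned with the polarization: full transmission.
Each further stage multiplies by cos²(27°) = 0.7939.
After N polarizers: T = 0.7939^(N−1). Require T < 0.19 ⇒ N−1 > ln(0.19)/ln(0.7939) = 7.20, so N−1 ≥ 8 and N = 9.
Check: N=9 gives T = 0.1578 < 0.19; N=8 gives T = 0.1988.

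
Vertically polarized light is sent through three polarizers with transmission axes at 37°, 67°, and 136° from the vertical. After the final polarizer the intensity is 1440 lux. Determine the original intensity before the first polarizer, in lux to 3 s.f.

I₁ = I₀ cos²(37° − 0°) = I₀ cos²(37°) = 0.6378 I₀.
I₂ = I₁ cos²(67° − 37°) = 0.6378 I₀ · cos²(30°) = 0.4784 I₀.
I₃ = I₂ cos²(136° − 67°) = 0.4784 I₀ · cos²(69°) = 0.06144 I₀.
So 1440 lux = 0.06144 I₀, giving I₀ = 1440/0.06144 = 2.344e+04 lux.

I₀ ≈ 2.34e4 lux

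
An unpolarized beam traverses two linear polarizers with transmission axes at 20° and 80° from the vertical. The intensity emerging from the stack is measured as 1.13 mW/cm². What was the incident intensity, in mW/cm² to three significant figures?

I₀ ≈ 9.04 mW/cm²

Unpolarized light through the first polarizer → I₁ = ½ I₀, now polarized at 20°.
I₂ = I₁ cos²(80° − 20°) = 0.5 I₀ · cos²(60°) = 0.125 I₀.
So 1.13 mW/cm² = 0.125 I₀, giving I₀ = 1.13/0.125 = 9.04 mW/cm².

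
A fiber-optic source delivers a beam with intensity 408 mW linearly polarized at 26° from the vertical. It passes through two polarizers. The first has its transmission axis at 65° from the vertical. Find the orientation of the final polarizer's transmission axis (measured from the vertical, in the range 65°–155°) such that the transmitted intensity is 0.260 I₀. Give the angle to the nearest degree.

θ ≈ 114°

By Malus's law, I₁ = I₀ cos²(65° − 26°) = I₀ cos²(39°) = 0.604 I₀.
Need I₂/I₀ = 0.26, so cos²(θ − 65°) = 0.26 / 0.604 = 0.4305.
θ − 65° = arccos(√0.4305) = 49.0°, giving θ ≈ 65 + 49.0 = 114.0°.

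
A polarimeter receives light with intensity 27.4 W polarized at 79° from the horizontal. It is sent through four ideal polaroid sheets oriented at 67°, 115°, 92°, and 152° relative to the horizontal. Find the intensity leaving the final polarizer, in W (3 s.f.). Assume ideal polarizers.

I ≈ 2.49 W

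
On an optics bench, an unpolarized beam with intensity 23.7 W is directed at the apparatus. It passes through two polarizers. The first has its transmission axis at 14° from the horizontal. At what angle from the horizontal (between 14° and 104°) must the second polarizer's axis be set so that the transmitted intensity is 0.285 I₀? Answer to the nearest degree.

θ ≈ 55°

Unpolarized light through the first polarizer → I₁ = ½ I₀, now polarized at 14°.
Need I₂/I₀ = 0.285, so cos²(θ − 14°) = 0.285 / 0.5 = 0.57.
θ − 14° = arccos(√0.57) = 41.0°, giving θ ≈ 14 + 41.0 = 55.0°.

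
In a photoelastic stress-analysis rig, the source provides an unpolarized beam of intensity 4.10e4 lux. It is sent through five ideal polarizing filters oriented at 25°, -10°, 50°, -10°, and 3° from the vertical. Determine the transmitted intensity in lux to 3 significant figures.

I ≈ 816 lux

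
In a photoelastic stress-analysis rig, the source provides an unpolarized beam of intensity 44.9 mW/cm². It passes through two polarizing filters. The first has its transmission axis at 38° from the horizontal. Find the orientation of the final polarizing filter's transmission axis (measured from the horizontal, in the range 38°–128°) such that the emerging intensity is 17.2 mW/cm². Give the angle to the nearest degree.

Unpolarized light through the first polarizer → I₁ = ½ I₀, now polarized at 38°.
Target fraction: 17.2 / 44.9 mW/cm² = 0.3831 of I₀.
Need I₂/I₀ = 0.3831, so cos²(θ − 38°) = 0.3831 / 0.5 = 0.7661.
θ − 38° = arccos(√0.7661) = 28.9°, giving θ ≈ 38 + 28.9 = 66.9°.

θ ≈ 67°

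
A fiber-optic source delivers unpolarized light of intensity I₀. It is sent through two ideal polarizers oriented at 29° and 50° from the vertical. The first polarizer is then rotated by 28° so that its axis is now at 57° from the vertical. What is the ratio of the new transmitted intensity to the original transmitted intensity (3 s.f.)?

Before rotation:
Unpolarized light through the first polarizer → I₁ = ½ I₀, now polarized at 29°.
I₂ = I₁ cos²(50° − 29°) = 0.5 I₀ · cos²(21°) = 0.4358 I₀.
After rotation:
Unpolarized light through the first polarizer → I₁ = ½ I₀, now polarized at 57°.
I₂ = I₁ cos²(50° − 57°) = 0.5 I₀ · cos²(7°) = 0.4926 I₀.
Ratio = 0.4926 / 0.4358 = 1.13.

I_new/I_old ≈ 1.13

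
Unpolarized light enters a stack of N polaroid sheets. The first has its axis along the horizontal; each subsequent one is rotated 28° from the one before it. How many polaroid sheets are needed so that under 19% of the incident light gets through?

N = 5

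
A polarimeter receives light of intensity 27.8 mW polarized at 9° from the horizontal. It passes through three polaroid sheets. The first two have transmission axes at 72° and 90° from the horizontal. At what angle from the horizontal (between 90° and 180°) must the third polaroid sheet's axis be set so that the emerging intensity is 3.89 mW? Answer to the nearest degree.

θ ≈ 120°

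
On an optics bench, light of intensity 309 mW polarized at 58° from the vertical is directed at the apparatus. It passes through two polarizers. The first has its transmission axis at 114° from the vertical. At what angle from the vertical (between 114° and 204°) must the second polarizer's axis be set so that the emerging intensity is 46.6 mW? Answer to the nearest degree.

θ ≈ 160°

I₁ = I₀ cos²(114° − 58°) = I₀ cos²(56°) = 0.3127 I₀.
Target fraction: 46.6 / 309 mW = 0.1508 of I₀.
Need I₂/I₀ = 0.1508, so cos²(θ − 114°) = 0.1508 / 0.3127 = 0.4823.
θ − 114° = arccos(√0.4823) = 46.0°, giving θ ≈ 114 + 46.0 = 160.0°.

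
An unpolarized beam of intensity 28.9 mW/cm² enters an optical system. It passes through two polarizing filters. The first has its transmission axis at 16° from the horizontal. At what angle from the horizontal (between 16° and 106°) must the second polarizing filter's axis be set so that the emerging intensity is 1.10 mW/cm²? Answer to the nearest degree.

Unpolarized light through the first polarizer → I₁ = ½ I₀, now polarized at 16°.
Target fraction: 1.10 / 28.9 mW/cm² = 0.03806 of I₀.
Need I₂/I₀ = 0.03806, so cos²(θ − 16°) = 0.03806 / 0.5 = 0.07612.
θ − 16° = arccos(√0.07612) = 74.0°, giving θ ≈ 16 + 74.0 = 90.0°.

θ ≈ 90°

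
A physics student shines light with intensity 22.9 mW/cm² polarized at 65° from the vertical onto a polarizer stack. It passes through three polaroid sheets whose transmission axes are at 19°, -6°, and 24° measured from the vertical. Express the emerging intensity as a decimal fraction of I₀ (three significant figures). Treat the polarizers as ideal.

I₁ = 22.9 mW/cm² · cos²(46°) = 11.05 mW/cm².
I₂ = I₁ · cos²(25°) = 11.05 · 0.8214 = 9.077 mW/cm².
I₃ = I₂ · cos²(30°) = 9.077 · 0.75 = 6.808 mW/cm².
Transmitted fraction = 0.2973.

I/I₀ ≈ 0.297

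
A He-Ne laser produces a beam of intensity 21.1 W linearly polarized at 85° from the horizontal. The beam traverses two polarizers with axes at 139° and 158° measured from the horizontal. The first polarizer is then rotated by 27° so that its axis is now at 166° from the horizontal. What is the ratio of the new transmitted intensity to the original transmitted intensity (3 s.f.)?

I_new/I_old ≈ 0.0777

Before rotation:
By Malus's law, I₁ = I₀ cos²(139° − 85°) = I₀ cos²(54°) = 0.3455 I₀.
I₂ = I₁ cos²(158° − 139°) = 0.3455 I₀ · cos²(19°) = 0.3089 I₀.
After rotation:
I₁ = I₀ cos²(166° − 85°) = I₀ cos²(81°) = 0.02447 I₀.
I₂ = I₁ cos²(158° − 166°) = 0.02447 I₀ · cos²(8°) = 0.024 I₀.
Ratio = 0.024 / 0.3089 = 0.07769.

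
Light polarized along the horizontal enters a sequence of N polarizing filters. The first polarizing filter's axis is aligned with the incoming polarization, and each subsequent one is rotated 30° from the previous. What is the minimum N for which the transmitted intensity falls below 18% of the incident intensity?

N = 7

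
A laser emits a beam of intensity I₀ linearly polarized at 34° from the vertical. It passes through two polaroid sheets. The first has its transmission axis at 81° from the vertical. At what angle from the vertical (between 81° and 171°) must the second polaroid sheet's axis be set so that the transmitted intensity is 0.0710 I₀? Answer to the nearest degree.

θ ≈ 148°

I₁ = I₀ cos²(81° − 34°) = I₀ cos²(47°) = 0.4651 I₀.
Need I₂/I₀ = 0.071, so cos²(θ − 81°) = 0.071 / 0.4651 = 0.1526.
θ − 81° = arccos(√0.1526) = 67.0°, giving θ ≈ 81 + 67.0 = 148.0°.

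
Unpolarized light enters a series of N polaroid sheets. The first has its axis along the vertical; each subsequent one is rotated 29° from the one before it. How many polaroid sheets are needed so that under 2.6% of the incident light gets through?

N = 13

First polarizer halves the unpolarized light: factor 1/2.
Each further stage multiplies by cos²(29°) = 0.765.
After N polarizers: T = 0.5·0.765^(N−1). Require T < 0.026 ⇒ N−1 > ln(0.026/0.5)/ln(0.765) = 11.03, so N−1 ≥ 12 and N = 13.
Check: N=13 gives T = 0.02007 < 0.026; N=12 gives T = 0.02624.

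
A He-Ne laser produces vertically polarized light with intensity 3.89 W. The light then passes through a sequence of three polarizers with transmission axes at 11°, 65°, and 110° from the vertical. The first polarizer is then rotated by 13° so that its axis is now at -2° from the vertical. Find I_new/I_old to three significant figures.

Before rotation:
I₁ = I₀ cos²(11° − 0°) = I₀ cos²(11°) = 0.9636 I₀.
I₂ = I₁ cos²(65° − 11°) = 0.9636 I₀ · cos²(54°) = 0.3329 I₀.
I₃ = I₂ cos²(110° − 65°) = 0.3329 I₀ · cos²(45°) = 0.1665 I₀.
After rotation:
I₁ = I₀ cos²(-2° − 0°) = I₀ cos²(2°) = 0.9988 I₀.
I₂ = I₁ cos²(65° + 2°) = 0.9988 I₀ · cos²(67°) = 0.1525 I₀.
I₃ = I₂ cos²(110° − 65°) = 0.1525 I₀ · cos²(45°) = 0.07624 I₀.
Ratio = 0.07624 / 0.1665 = 0.458.

I_new/I_old ≈ 0.458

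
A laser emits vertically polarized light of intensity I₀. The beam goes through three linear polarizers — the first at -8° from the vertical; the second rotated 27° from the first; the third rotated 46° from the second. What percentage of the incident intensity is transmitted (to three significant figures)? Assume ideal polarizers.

≈ 37.6%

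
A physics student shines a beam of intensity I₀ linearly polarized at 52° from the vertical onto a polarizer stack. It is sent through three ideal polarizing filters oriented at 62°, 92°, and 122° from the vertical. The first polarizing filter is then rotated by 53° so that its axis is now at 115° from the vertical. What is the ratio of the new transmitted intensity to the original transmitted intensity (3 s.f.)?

I_new/I_old ≈ 0.240

Before rotation:
I₁ = I₀ cos²(62° − 52°) = I₀ cos²(10°) = 0.9698 I₀.
I₂ = I₁ cos²(92° − 62°) = 0.9698 I₀ · cos²(30°) = 0.7274 I₀.
I₃ = I₂ cos²(122° − 92°) = 0.7274 I₀ · cos²(30°) = 0.5455 I₀.
After rotation:
I₁ = I₀ cos²(115° − 52°) = I₀ cos²(63°) = 0.2061 I₀.
I₂ = I₁ cos²(92° − 115°) = 0.2061 I₀ · cos²(23°) = 0.1746 I₀.
I₃ = I₂ cos²(122° − 92°) = 0.1746 I₀ · cos²(30°) = 0.131 I₀.
Ratio = 0.131 / 0.5455 = 0.2401.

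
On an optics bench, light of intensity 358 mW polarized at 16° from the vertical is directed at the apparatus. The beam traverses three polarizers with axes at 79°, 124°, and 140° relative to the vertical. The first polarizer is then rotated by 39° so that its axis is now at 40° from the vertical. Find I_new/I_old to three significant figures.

Before rotation:
I₁ = I₀ cos²(79° − 16°) = I₀ cos²(63°) = 0.2061 I₀.
I₂ = I₁ cos²(124° − 79°) = 0.2061 I₀ · cos²(45°) = 0.1031 I₀.
I₃ = I₂ cos²(140° − 124°) = 0.1031 I₀ · cos²(16°) = 0.09522 I₀.
After rotation:
I₁ = I₀ cos²(40° − 16°) = I₀ cos²(24°) = 0.8346 I₀.
I₂ = I₁ cos²(124° − 40°) = 0.8346 I₀ · cos²(84°) = 0.009119 I₀.
I₃ = I₂ cos²(140° − 124°) = 0.009119 I₀ · cos²(16°) = 0.008426 I₀.
Ratio = 0.008426 / 0.09522 = 0.08848.

I_new/I_old ≈ 0.0885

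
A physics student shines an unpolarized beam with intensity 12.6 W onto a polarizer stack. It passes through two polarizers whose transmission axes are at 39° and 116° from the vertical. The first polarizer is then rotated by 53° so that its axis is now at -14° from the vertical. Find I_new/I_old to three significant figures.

I_new/I_old ≈ 8.17

Before rotation:
Unpolarized light through the first polarizer → I₁ = ½ I₀, now polarized at 39°.
I₂ = I₁ cos²(116° − 39°) = 0.5 I₀ · cos²(77°) = 0.0253 I₀.
After rotation:
Unpolarized light through the first polarizer → I₁ = ½ I₀, now polarized at -14°.
Angle between axes 1 and 2: 50°. I₂ = 0.5 I₀ · cos²(50°) = 0.2066 I₀.
Ratio = 0.2066 / 0.0253 = 8.165.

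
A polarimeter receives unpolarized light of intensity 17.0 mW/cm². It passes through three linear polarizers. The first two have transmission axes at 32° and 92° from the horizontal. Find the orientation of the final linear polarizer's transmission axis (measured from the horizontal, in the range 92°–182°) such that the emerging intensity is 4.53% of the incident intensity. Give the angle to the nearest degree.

θ ≈ 145°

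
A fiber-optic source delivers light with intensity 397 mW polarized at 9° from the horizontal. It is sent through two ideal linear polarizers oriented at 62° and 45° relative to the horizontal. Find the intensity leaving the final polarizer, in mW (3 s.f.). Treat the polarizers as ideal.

By Malus's law, I₁ = 397 mW · cos²(53°) = 143.8 mW.
I₂ = I₁ · cos²(17°) = 143.8 · 0.9145 = 131.5 mW.

I ≈ 131 mW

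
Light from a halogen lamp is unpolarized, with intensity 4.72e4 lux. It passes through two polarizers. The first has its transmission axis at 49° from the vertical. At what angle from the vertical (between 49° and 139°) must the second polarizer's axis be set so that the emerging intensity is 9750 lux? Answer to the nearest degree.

Unpolarized light through the first polarizer → I₁ = ½ I₀, now polarized at 49°.
Target fraction: 9750 / 4.72e4 lux = 0.2066 of I₀.
Need I₂/I₀ = 0.2066, so cos²(θ − 49°) = 0.2066 / 0.5 = 0.4131.
θ − 49° = arccos(√0.4131) = 50.0°, giving θ ≈ 49 + 50.0 = 99.0°.

θ ≈ 99°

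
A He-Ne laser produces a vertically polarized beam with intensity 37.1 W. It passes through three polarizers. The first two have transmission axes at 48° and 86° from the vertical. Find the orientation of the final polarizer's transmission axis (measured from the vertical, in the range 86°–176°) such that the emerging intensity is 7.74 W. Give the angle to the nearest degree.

θ ≈ 116°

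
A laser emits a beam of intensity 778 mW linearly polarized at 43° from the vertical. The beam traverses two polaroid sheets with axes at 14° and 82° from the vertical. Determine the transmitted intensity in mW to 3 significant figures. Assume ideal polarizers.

I ≈ 83.5 mW

I₁ = 778 mW · cos²(29°) = 595.1 mW.
I₂ = I₁ · cos²(68°) = 595.1 · 0.1403 = 83.52 mW.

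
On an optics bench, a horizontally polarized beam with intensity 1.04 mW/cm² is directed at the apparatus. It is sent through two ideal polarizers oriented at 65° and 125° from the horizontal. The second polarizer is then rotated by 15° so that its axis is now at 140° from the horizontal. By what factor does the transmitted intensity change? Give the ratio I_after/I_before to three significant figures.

I_new/I_old ≈ 0.268

Before rotation:
By Malus's law, I₁ = I₀ cos²(65° − 0°) = I₀ cos²(65°) = 0.1786 I₀.
I₂ = I₁ cos²(125° − 65°) = 0.1786 I₀ · cos²(60°) = 0.04465 I₀.
After rotation:
I₁ = I₀ cos²(65° − 0°) = I₀ cos²(65°) = 0.1786 I₀.
I₂ = I₁ cos²(140° − 65°) = 0.1786 I₀ · cos²(75°) = 0.01196 I₀.
Ratio = 0.01196 / 0.04465 = 0.2679.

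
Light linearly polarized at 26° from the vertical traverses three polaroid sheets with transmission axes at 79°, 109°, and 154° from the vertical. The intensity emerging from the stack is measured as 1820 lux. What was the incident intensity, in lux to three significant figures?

I₀ ≈ 1.34e4 lux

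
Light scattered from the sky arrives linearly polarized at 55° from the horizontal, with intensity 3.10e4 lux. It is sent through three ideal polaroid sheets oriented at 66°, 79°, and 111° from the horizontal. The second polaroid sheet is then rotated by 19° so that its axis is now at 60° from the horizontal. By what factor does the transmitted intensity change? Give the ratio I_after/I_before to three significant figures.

Before rotation:
I₁ = I₀ cos²(66° − 55°) = I₀ cos²(11°) = 0.9636 I₀.
I₂ = I₁ cos²(79° − 66°) = 0.9636 I₀ · cos²(13°) = 0.9148 I₀.
I₃ = I₂ cos²(111° − 79°) = 0.9148 I₀ · cos²(32°) = 0.6579 I₀.
After rotation:
I₁ = I₀ cos²(66° − 55°) = I₀ cos²(11°) = 0.9636 I₀.
I₂ = I₁ cos²(60° − 66°) = 0.9636 I₀ · cos²(6°) = 0.9531 I₀.
I₃ = I₂ cos²(111° − 60°) = 0.9531 I₀ · cos²(51°) = 0.3775 I₀.
Ratio = 0.3775 / 0.6579 = 0.5737.

I_new/I_old ≈ 0.574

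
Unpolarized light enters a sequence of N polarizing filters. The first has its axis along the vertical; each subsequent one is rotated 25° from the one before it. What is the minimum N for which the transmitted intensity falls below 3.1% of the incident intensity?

First polarizer halves the unpolarized light: factor 1/2.
Each further stage multiplies by cos²(25°) = 0.8214.
After N polarizers: T = 0.5·0.8214^(N−1). Require T < 0.031 ⇒ N−1 > ln(0.031/0.5)/ln(0.8214) = 14.13, so N−1 ≥ 15 and N = 16.
Check: N=16 gives T = 0.02614 < 0.031; N=15 gives T = 0.03182.

N = 16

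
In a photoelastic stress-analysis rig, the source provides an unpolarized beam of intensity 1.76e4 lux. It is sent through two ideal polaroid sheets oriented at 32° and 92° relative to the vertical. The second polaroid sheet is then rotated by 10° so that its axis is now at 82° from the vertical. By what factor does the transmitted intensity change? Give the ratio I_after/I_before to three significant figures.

Before rotation:
Unpolarized light through the first polarizer → I₁ = ½ I₀, now polarized at 32°.
I₂ = I₁ cos²(92° − 32°) = 0.5 I₀ · cos²(60°) = 0.125 I₀.
After rotation:
Unpolarized light through the first polarizer → I₁ = ½ I₀, now polarized at 32°.
I₂ = I₁ cos²(82° − 32°) = 0.5 I₀ · cos²(50°) = 0.2066 I₀.
Ratio = 0.2066 / 0.125 = 1.653.

I_new/I_old ≈ 1.65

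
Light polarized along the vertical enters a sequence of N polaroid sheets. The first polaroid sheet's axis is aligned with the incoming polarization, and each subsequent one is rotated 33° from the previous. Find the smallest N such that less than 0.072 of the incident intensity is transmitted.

First polarizer is aligned with the polarization: full transmission.
Each further stage multiplies by cos²(33°) = 0.7034.
After N polarizers: T = 0.7034^(N−1). Require T < 0.072 ⇒ N−1 > ln(0.072)/ln(0.7034) = 7.48, so N−1 ≥ 8 and N = 9.
Check: N=9 gives T = 0.0599 < 0.072; N=8 gives T = 0.08517.

N = 9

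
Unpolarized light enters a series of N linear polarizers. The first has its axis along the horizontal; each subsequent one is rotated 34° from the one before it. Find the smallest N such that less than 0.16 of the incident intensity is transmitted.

First polarizer halves the unpolarized light: factor 1/2.
Each further stage multiplies by cos²(34°) = 0.6873.
After N polarizers: T = 0.5·0.6873^(N−1). Require T < 0.16 ⇒ N−1 > ln(0.16/0.5)/ln(0.6873) = 3.04, so N−1 ≥ 4 and N = 5.
Check: N=5 gives T = 0.1116 < 0.16; N=4 gives T = 0.1623.

N = 5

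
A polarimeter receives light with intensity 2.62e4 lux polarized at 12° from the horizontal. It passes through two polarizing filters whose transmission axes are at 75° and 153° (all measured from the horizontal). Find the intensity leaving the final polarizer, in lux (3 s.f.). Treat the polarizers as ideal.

I ≈ 233 lux

I₁ = 2.62e4 lux · cos²(63°) = 5400 lux.
I₂ = I₁ · cos²(78°) = 5400 · 0.04323 = 233.4 lux.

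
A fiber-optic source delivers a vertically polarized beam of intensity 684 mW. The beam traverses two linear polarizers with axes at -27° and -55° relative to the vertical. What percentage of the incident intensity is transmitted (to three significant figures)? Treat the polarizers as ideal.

≈ 61.9%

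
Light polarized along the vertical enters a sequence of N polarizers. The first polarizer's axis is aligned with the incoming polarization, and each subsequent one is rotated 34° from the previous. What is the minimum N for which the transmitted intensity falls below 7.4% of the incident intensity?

First polarizer is aligned with the polarization: full transmission.
Each further stage multiplies by cos²(34°) = 0.6873.
After N polarizers: T = 0.6873^(N−1). Require T < 0.074 ⇒ N−1 > ln(0.074)/ln(0.6873) = 6.94, so N−1 ≥ 7 and N = 8.
Check: N=8 gives T = 0.07245 < 0.074; N=7 gives T = 0.1054.

N = 8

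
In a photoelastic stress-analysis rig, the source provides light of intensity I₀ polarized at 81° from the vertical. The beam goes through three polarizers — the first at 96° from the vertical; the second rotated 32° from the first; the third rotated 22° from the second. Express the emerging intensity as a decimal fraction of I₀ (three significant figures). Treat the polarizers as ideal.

By Malus's law, I₁ = I₀ cos²(96° − 81°) = I₀ cos²(15°) = 0.933 I₀.
I₂ = I₁ cos²(32°) = 0.933 · 0.7192 I₀ = 0.671 I₀.
I₃ = I₂ cos²(22°) = 0.671 · 0.8597 I₀ = 0.5768 I₀.
Transmitted fraction = 0.5768.

≈ 0.577 I₀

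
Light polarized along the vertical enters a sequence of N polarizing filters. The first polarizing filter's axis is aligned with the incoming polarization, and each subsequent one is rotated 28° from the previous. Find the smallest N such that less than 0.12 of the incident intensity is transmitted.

First polarizer is aligned with the polarization: full transmission.
Each further stage multiplies by cos²(28°) = 0.7796.
After N polarizers: T = 0.7796^(N−1). Require T < 0.12 ⇒ N−1 > ln(0.12)/ln(0.7796) = 8.52, so N−1 ≥ 9 and N = 10.
Check: N=10 gives T = 0.1064 < 0.12; N=9 gives T = 0.1364.

N = 10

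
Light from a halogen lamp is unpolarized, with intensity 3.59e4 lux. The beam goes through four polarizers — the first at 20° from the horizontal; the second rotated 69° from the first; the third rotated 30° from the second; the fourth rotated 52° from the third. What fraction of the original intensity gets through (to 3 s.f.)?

I/I₀ ≈ 0.0183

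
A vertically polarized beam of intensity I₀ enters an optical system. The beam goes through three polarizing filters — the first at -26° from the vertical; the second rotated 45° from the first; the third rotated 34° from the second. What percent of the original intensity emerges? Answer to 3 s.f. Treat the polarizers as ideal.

I₁ = I₀ cos²(-26° − 0°) = I₀ cos²(26°) = 0.8078 I₀.
I₂ = I₁ cos²(45°) = 0.8078 · 0.5 I₀ = 0.4039 I₀.
I₃ = I₂ cos²(34°) = 0.4039 · 0.6873 I₀ = 0.2776 I₀.
That is 27.76% of the incident intensity.

≈ 27.8%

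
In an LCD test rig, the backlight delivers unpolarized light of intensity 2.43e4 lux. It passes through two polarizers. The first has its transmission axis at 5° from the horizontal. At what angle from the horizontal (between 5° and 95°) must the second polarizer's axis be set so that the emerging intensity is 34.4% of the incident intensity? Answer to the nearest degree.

θ ≈ 39°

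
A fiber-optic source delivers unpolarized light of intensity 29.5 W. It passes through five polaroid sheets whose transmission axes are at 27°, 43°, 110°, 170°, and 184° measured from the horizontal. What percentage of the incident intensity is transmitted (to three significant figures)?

≈ 1.66%

Unpolarized light through the first polarizer → I₁ = 29.5 W/2 = 14.75 W, polarized at 27°.
I₂ = I₁ · cos²(16°) = 14.75 · 0.924 = 13.63 W.
I₃ = I₂ · cos²(67°) = 13.63 · 0.1527 = 2.081 W.
I₄ = I₃ · cos²(60°) = 2.081 · 0.25 = 0.5202 W.
I₅ = I₄ · cos²(14°) = 0.5202 · 0.9415 = 0.4898 W.
That is 1.66% of the incident intensity.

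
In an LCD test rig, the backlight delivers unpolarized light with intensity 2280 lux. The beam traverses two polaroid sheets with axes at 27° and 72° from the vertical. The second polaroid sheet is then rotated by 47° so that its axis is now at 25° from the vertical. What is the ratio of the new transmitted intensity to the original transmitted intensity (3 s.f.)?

Before rotation:
Unpolarized light through the first polarizer → I₁ = ½ I₀, now polarized at 27°.
I₂ = I₁ cos²(72° − 27°) = 0.5 I₀ · cos²(45°) = 0.25 I₀.
After rotation:
Unpolarized light through the first polarizer → I₁ = ½ I₀, now polarized at 27°.
I₂ = I₁ cos²(25° − 27°) = 0.5 I₀ · cos²(2°) = 0.4994 I₀.
Ratio = 0.4994 / 0.25 = 1.998.

I_new/I_old ≈ 2.00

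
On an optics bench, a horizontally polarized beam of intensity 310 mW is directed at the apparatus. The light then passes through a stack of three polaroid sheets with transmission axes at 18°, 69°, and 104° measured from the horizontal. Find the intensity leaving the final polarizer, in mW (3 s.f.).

I₁ = 310 mW · cos²(18°) = 280.4 mW.
I₂ = I₁ · cos²(51°) = 280.4 · 0.396 = 111 mW.
I₃ = I₂ · cos²(35°) = 111 · 0.671 = 74.52 mW.

I ≈ 74.5 mW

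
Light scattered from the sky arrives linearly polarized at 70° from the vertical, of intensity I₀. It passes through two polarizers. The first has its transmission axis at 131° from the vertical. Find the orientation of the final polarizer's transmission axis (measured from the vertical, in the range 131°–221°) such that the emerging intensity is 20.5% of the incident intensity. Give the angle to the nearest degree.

I₁ = I₀ cos²(131° − 70°) = I₀ cos²(61°) = 0.235 I₀.
Need I₂/I₀ = 0.205, so cos²(θ − 131°) = 0.205 / 0.235 = 0.8722.
θ − 131° = arccos(√0.8722) = 20.9°, giving θ ≈ 131 + 20.9 = 151.9°.

θ ≈ 152°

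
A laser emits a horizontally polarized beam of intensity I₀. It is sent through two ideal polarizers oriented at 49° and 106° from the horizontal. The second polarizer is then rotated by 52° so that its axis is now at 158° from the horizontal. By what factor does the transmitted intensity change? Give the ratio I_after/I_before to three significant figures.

Before rotation:
I₁ = I₀ cos²(49° − 0°) = I₀ cos²(49°) = 0.4304 I₀.
I₂ = I₁ cos²(106° − 49°) = 0.4304 I₀ · cos²(57°) = 0.1277 I₀.
After rotation:
I₁ = I₀ cos²(49° − 0°) = I₀ cos²(49°) = 0.4304 I₀.
Angle between axes 1 and 2: 71°. I₂ = 0.4304 I₀ · cos²(71°) = 0.04562 I₀.
Ratio = 0.04562 / 0.1277 = 0.3573.

I_new/I_old ≈ 0.357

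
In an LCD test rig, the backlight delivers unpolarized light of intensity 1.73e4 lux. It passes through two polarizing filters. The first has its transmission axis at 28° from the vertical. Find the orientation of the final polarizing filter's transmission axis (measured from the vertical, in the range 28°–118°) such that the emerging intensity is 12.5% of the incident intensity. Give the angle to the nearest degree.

θ ≈ 88°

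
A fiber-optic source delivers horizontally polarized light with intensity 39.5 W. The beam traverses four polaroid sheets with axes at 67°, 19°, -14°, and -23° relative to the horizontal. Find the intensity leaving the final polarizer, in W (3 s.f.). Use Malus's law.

By Malus's law, I₁ = 39.5 W · cos²(67°) = 6.03 W.
I₂ = I₁ · cos²(48°) = 6.03 · 0.4477 = 2.7 W.
I₃ = I₂ · cos²(33°) = 2.7 · 0.7034 = 1.899 W.
I₄ = I₃ · cos²(9°) = 1.899 · 0.9755 = 1.853 W.

I ≈ 1.85 W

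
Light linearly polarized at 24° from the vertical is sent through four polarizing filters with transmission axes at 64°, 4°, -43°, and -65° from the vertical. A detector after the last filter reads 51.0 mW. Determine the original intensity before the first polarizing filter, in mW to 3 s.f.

By Malus's law, I₁ = I₀ cos²(64° − 24°) = I₀ cos²(40°) = 0.5868 I₀.
I₂ = I₁ cos²(4° − 64°) = 0.5868 I₀ · cos²(60°) = 0.1467 I₀.
I₃ = I₂ cos²(-43° − 4°) = 0.1467 I₀ · cos²(47°) = 0.06824 I₀.
I₄ = I₃ cos²(-65° + 43°) = 0.06824 I₀ · cos²(22°) = 0.05866 I₀.
So 51.0 mW = 0.05866 I₀, giving I₀ = 51.0/0.05866 = 869.4 mW.

I₀ ≈ 869 mW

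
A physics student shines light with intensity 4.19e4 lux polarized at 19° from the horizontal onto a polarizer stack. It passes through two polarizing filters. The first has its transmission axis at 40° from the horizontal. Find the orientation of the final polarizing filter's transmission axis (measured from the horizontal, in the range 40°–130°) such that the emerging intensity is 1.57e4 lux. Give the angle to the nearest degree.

By Malus's law, I₁ = I₀ cos²(40° − 19°) = I₀ cos²(21°) = 0.8716 I₀.
Target fraction: 1.57e4 / 4.19e4 lux = 0.3747 of I₀.
Need I₂/I₀ = 0.3747, so cos²(θ − 40°) = 0.3747 / 0.8716 = 0.4299.
θ − 40° = arccos(√0.4299) = 49.0°, giving θ ≈ 40 + 49.0 = 89.0°.

θ ≈ 89°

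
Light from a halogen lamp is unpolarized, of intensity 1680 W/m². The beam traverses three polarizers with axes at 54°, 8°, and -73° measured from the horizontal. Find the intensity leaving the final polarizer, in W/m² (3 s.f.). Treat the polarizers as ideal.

I ≈ 9.92 W/m²

Unpolarized light through the first polarizer → I₁ = 1680 W/m²/2 = 840 W/m², polarized at 54°.
I₂ = I₁ · cos²(46°) = 840 · 0.4826 = 405.3 W/m².
I₃ = I₂ · cos²(81°) = 405.3 · 0.02447 = 9.919 W/m².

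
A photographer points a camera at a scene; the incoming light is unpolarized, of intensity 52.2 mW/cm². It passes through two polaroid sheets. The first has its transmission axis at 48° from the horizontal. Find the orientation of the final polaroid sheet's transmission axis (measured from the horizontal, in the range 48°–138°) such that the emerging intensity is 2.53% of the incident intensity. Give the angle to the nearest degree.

Unpolarized light through the first polarizer → I₁ = ½ I₀, now polarized at 48°.
Need I₂/I₀ = 0.0253, so cos²(θ − 48°) = 0.0253 / 0.5 = 0.0506.
θ − 48° = arccos(√0.0506) = 77.0°, giving θ ≈ 48 + 77.0 = 125.0°.

θ ≈ 125°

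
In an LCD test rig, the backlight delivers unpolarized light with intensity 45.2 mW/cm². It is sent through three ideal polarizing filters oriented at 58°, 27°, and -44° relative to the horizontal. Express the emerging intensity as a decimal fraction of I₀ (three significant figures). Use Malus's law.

I/I₀ ≈ 0.0389

Unpolarized light through the first polarizer → I₁ = 45.2 mW/cm²/2 = 22.6 mW/cm², polarized at 58°.
I₂ = I₁ · cos²(31°) = 22.6 · 0.7347 = 16.61 mW/cm².
I₃ = I₂ · cos²(71°) = 16.61 · 0.106 = 1.76 mW/cm².
Transmitted fraction = 0.03894.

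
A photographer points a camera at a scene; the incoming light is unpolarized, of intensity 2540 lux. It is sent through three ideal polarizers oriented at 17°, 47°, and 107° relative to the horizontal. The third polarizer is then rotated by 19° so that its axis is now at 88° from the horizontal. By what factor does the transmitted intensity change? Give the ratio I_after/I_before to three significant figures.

I_new/I_old ≈ 2.28

Before rotation:
Unpolarized light through the first polarizer → I₁ = ½ I₀, now polarized at 17°.
I₂ = I₁ cos²(47° − 17°) = 0.5 I₀ · cos²(30°) = 0.375 I₀.
I₃ = I₂ cos²(107° − 47°) = 0.375 I₀ · cos²(60°) = 0.09375 I₀.
After rotation:
Unpolarized light through the first polarizer → I₁ = ½ I₀, now polarized at 17°.
I₂ = I₁ cos²(47° − 17°) = 0.5 I₀ · cos²(30°) = 0.375 I₀.
I₃ = I₂ cos²(88° − 47°) = 0.375 I₀ · cos²(41°) = 0.2136 I₀.
Ratio = 0.2136 / 0.09375 = 2.278.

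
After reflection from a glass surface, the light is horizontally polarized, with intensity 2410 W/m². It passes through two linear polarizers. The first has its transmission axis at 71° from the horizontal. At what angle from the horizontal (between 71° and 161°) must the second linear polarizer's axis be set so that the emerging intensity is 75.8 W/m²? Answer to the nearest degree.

θ ≈ 128°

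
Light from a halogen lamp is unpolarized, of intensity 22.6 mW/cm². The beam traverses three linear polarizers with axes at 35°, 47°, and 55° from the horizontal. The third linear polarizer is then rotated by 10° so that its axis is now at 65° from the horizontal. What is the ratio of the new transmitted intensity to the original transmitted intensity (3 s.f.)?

I_new/I_old ≈ 0.922

Before rotation:
Unpolarized light through the first polarizer → I₁ = ½ I₀, now polarized at 35°.
I₂ = I₁ cos²(47° − 35°) = 0.5 I₀ · cos²(12°) = 0.4784 I₀.
I₃ = I₂ cos²(55° − 47°) = 0.4784 I₀ · cos²(8°) = 0.4691 I₀.
After rotation:
Unpolarized light through the first polarizer → I₁ = ½ I₀, now polarized at 35°.
I₂ = I₁ cos²(47° − 35°) = 0.5 I₀ · cos²(12°) = 0.4784 I₀.
I₃ = I₂ cos²(65° − 47°) = 0.4784 I₀ · cos²(18°) = 0.4327 I₀.
Ratio = 0.4327 / 0.4691 = 0.9224.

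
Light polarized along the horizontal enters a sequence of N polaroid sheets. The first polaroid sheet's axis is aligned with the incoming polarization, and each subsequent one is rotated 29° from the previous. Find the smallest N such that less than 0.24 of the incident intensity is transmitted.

First polarizer is aligned with the polarization: full transmission.
Each further stage multiplies by cos²(29°) = 0.765.
After N polarizers: T = 0.765^(N−1). Require T < 0.24 ⇒ N−1 > ln(0.24)/ln(0.765) = 5.33, so N−1 ≥ 6 and N = 7.
Check: N=7 gives T = 0.2004 < 0.24; N=6 gives T = 0.2619.

N = 7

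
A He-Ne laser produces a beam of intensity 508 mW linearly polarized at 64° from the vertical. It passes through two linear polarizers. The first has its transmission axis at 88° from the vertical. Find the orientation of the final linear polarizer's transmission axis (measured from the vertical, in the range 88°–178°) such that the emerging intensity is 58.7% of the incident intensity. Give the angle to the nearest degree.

θ ≈ 121°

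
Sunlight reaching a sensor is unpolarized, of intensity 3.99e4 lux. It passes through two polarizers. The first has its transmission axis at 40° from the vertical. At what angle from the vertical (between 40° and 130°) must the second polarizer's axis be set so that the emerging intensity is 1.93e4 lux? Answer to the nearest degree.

θ ≈ 50°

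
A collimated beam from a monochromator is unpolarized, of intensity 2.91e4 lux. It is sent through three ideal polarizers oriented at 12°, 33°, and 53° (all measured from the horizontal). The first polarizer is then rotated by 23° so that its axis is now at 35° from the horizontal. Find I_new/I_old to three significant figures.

I_new/I_old ≈ 1.15

Before rotation:
Unpolarized light through the first polarizer → I₁ = ½ I₀, now polarized at 12°.
I₂ = I₁ cos²(33° − 12°) = 0.5 I₀ · cos²(21°) = 0.4358 I₀.
I₃ = I₂ cos²(53° − 33°) = 0.4358 I₀ · cos²(20°) = 0.3848 I₀.
After rotation:
Unpolarized light through the first polarizer → I₁ = ½ I₀, now polarized at 35°.
I₂ = I₁ cos²(33° − 35°) = 0.5 I₀ · cos²(2°) = 0.4994 I₀.
I₃ = I₂ cos²(53° − 33°) = 0.4994 I₀ · cos²(20°) = 0.441 I₀.
Ratio = 0.441 / 0.3848 = 1.146.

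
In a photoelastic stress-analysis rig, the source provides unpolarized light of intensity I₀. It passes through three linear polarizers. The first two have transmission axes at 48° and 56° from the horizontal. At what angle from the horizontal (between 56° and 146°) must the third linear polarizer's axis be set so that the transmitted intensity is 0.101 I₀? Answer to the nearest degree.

Unpolarized light through the first polarizer → I₁ = ½ I₀, now polarized at 48°.
I₂ = I₁ cos²(56° − 48°) = 0.5 I₀ · cos²(8°) = 0.4903 I₀.
Need I₃/I₀ = 0.101, so cos²(θ − 56°) = 0.101 / 0.4903 = 0.206.
θ − 56° = arccos(√0.206) = 63.0°, giving θ ≈ 56 + 63.0 = 119.0°.

θ ≈ 119°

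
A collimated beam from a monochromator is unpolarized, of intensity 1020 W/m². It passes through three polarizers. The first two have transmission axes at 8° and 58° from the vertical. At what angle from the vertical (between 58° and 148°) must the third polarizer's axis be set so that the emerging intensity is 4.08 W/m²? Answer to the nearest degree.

Unpolarized light through the first polarizer → I₁ = ½ I₀, now polarized at 8°.
I₂ = I₁ cos²(58° − 8°) = 0.5 I₀ · cos²(50°) = 0.2066 I₀.
Target fraction: 4.08 / 1020 W/m² = 0.004 of I₀.
Need I₃/I₀ = 0.004, so cos²(θ − 58°) = 0.004 / 0.2066 = 0.01936.
θ − 58° = arccos(√0.01936) = 82.0°, giving θ ≈ 58 + 82.0 = 140.0°.

θ ≈ 140°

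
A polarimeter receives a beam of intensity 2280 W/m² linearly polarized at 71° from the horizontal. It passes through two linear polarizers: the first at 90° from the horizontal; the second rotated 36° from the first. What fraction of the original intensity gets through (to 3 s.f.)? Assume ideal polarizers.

By Malus's law, I₁ = 2280 W/m² · cos²(19°) = 2038 W/m².
I₂ = I₁ · cos²(36°) = 2038 · 0.6545 = 1334 W/m².
Transmitted fraction = 0.5851.

I/I₀ ≈ 0.585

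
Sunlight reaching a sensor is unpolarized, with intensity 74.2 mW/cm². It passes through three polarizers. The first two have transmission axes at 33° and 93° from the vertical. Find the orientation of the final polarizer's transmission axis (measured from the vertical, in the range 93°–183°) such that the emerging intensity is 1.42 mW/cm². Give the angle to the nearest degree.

Unpolarized light through the first polarizer → I₁ = ½ I₀, now polarized at 33°.
I₂ = I₁ cos²(93° − 33°) = 0.5 I₀ · cos²(60°) = 0.125 I₀.
Target fraction: 1.42 / 74.2 mW/cm² = 0.01914 of I₀.
Need I₃/I₀ = 0.01914, so cos²(θ − 93°) = 0.01914 / 0.125 = 0.1531.
θ − 93° = arccos(√0.1531) = 67.0°, giving θ ≈ 93 + 67.0 = 160.0°.

θ ≈ 160°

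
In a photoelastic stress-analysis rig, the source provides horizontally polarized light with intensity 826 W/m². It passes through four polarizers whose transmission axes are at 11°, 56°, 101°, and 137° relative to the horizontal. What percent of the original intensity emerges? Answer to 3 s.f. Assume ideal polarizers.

I₁ = 826 W/m² · cos²(11°) = 795.9 W/m².
I₂ = I₁ · cos²(45°) = 795.9 · 0.5 = 398 W/m².
I₃ = I₂ · cos²(45°) = 398 · 0.5 = 199 W/m².
I₄ = I₃ · cos²(36°) = 199 · 0.6545 = 130.2 W/m².
That is 15.77% of the incident intensity.

≈ 15.8%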